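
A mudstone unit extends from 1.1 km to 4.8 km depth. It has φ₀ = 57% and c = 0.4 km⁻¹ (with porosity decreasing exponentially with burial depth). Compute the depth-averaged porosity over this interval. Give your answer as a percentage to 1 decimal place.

⟨φ⟩ = (1/(d₂−d₁)) ∫ φ₀ e^(−cd) dd = φ₀·(e^(−c·d₁) − e^(−c·d₂)) / (c·(d₂−d₁))
e^(−0.4×1.1) = 0.6440; e^(−0.4×4.8) = 0.1466
⟨φ⟩ = 0.57 × (0.6440 − 0.1466) / (0.4 × 3.7) = 0.57 × 0.3361 = 0.1916

19.2%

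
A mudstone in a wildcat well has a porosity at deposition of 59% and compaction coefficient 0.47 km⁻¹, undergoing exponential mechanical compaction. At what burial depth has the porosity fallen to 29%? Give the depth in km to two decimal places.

Invert Athy's law: d = ln(φ₀/φ) / c
d = ln(0.59/0.29) / 0.47 = ln(2.034) / 0.47 = 0.7102 / 0.47 = 1.511 km

1.51 km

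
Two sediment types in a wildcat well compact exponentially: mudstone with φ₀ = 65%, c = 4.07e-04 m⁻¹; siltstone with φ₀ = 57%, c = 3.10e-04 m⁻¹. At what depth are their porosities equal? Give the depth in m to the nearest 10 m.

1350 m

Working in km (1 km = 1000 m; c in km⁻¹ = c in m⁻¹ × 1000):
Set φ₀ₐ e^(−cₐZ) = φ₀ᵦ e^(−cᵦZ) ⇒ ln(φ₀ₐ/φ₀ᵦ) = (cₐ − cᵦ)·Z
Z = ln(0.65/0.57) / (0.407 − 0.31) = 0.1313 / 0.097 = 1.354 km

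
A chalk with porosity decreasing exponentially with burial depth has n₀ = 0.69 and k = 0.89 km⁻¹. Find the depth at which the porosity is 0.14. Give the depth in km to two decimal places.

1.79 km

Invert Athy's law: d = ln(n₀/n) / k
d = ln(0.69/0.14) / 0.89 = ln(4.929) / 0.89 = 1.5950 / 0.89 = 1.792 km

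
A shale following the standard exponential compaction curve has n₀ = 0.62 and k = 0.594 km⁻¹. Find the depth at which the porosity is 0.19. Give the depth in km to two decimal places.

Invert Athy's law: z = ln(n₀/n) / k
z = ln(0.62/0.19) / 0.594 = ln(3.263) / 0.594 = 1.1827 / 0.594 = 1.991 km

1.99 km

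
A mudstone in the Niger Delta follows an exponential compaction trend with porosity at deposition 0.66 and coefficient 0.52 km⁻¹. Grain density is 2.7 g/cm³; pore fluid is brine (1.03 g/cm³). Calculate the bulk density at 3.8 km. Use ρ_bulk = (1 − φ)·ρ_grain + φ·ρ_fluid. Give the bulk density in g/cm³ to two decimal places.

Porosity at depth: phi = 0.66·exp(−0.52×3.8) = 0.66×0.1386 = 0.0915
Bulk density: ρ_b = (1−phi)ρ_g + phi·ρ_f = 0.9085×2.7 + 0.0915×1.03
       = 2.453 + 0.094 = 2.547 g/cm³

2.55 g/cm³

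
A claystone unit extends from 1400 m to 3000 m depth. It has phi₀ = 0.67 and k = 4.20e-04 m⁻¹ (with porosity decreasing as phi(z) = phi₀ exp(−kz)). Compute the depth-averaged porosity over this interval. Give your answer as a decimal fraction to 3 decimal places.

Working in km (1 km = 1000 m; k in km⁻¹ = k in m⁻¹ × 1000):
⟨phi⟩ = (1/(z₂−z₁)) ∫ phi₀ e^(−kz) dz = phi₀·(e^(−k·z₁) − e^(−k·z₂)) / (k·(z₂−z₁))
e^(−0.42×1.4) = 0.5554; e^(−0.42×3) = 0.2837
⟨phi⟩ = 0.67 × (0.5554 − 0.2837) / (0.42 × 1.6) = 0.67 × 0.4044 = 0.2710

0.271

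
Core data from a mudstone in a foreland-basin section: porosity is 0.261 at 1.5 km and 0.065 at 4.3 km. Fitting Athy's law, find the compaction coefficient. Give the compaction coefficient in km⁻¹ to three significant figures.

0.496 km⁻¹

Athy: phi(z) = phi₀ e^(−cz) ⇒ phi₁/phi₂ = e^{c(z₂−z₁)} ⇒ c = ln(phi₁/phi₂)/(z₂−z₁)
c = ln(0.261/0.065) / (4.3 − 1.5) = ln(4.015) / 2.8 = 1.3901 / 2.8 = 0.4965 km⁻¹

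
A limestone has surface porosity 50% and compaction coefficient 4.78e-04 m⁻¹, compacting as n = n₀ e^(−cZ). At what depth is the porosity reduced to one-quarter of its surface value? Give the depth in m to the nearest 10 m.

Working in km (1 km = 1000 m; c in km⁻¹ = c in m⁻¹ × 1000):
n/n₀ = 1/4 ⇒ exp(−c·Z) = 1/4 ⇒ Z = ln(4) / c
Z = 1.3863 / 0.478 = 2.900 km

2900 m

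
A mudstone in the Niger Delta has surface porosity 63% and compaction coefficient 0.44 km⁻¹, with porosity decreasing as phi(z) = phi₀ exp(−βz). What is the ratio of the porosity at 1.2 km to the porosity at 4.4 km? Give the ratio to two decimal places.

phi(z₁)/phi(z₂) = e^(−β·z₁)/e^(−β·z₂) = e^{β(z₂−z₁)}
= exp(0.44 × 3.2) = exp(1.408) = 4.0878

4.09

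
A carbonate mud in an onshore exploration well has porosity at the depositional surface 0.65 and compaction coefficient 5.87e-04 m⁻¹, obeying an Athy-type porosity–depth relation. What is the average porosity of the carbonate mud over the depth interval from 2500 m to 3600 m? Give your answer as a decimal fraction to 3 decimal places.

0.110

Working in km (1 km = 1000 m; c in km⁻¹ = c in m⁻¹ × 1000):
⟨φ⟩ = (1/(z₂−z₁)) ∫ φ₀ e^(−cz) dz = φ₀·(e^(−c·z₁) − e^(−c·z₂)) / (c·(z₂−z₁))
e^(−0.587×2.5) = 0.2305; e^(−0.587×3.6) = 0.1209
⟨φ⟩ = 0.65 × (0.2305 − 0.1209) / (0.587 × 1.1) = 0.65 × 0.1698 = 0.1104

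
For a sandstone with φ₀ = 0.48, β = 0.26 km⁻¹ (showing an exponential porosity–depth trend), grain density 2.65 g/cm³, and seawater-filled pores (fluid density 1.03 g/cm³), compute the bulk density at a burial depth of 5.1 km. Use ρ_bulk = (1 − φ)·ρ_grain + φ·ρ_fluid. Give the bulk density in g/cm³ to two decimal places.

Porosity at depth: φ = 0.48·exp(−0.26×5.1) = 0.48×0.2655 = 0.1275
Bulk density: ρ_b = (1−φ)ρ_g + φ·ρ_f = 0.8725×2.65 + 0.1275×1.03
       = 2.312 + 0.131 = 2.444 g/cm³

2.44 g/cm³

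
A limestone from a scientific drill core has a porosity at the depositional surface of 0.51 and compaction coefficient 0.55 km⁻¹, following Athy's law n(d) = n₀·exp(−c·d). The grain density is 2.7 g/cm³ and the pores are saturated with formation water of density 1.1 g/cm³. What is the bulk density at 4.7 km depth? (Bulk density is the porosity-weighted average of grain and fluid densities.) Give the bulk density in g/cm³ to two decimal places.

2.64 g/cm³

Porosity at depth: n = 0.51·exp(−0.55×4.7) = 0.51×0.0754 = 0.0385
Bulk density: ρ_b = (1−n)ρ_g + n·ρ_f = 0.9615×2.7 + 0.0385×1.1
       = 2.596 + 0.042 = 2.638 g/cm³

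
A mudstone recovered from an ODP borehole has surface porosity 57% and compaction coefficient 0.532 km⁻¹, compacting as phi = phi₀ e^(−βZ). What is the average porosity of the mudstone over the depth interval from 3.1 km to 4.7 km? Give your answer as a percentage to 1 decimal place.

7.4%

⟨phi⟩ = (1/(Z₂−Z₁)) ∫ phi₀ e^(−βZ) dZ = phi₀·(e^(−β·Z₁) − e^(−β·Z₂)) / (β·(Z₂−Z₁))
e^(−0.532×3.1) = 0.1922; e^(−0.532×4.7) = 0.0821
⟨phi⟩ = 0.57 × (0.1922 − 0.0821) / (0.532 × 1.6) = 0.57 × 0.1294 = 0.0738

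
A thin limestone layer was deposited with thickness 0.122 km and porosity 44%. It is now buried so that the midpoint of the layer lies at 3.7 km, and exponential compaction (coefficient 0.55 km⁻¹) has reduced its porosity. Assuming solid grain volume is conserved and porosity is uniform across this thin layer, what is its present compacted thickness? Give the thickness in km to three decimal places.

Porosity at 3.7 km: φ = 0.44·exp(−0.55×3.7) = 0.0575
Solid-volume conservation: h(1−φ) = h₀(1−φ₀) ⇒ h = h₀·(1−φ₀)/(1−φ)
h = 0.122 × (1 − 0.44)/(1 − 0.0575) = 0.122 × 0.5942 = 0.0725 km

0.072 km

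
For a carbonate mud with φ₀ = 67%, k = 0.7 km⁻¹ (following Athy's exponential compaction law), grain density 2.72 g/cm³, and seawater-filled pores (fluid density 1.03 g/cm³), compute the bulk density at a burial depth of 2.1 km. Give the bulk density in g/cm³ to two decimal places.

Porosity at depth: φ = 0.67·exp(−0.7×2.1) = 0.67×0.2299 = 0.1541
Bulk density: ρ_b = (1−φ)ρ_g + φ·ρ_f = 0.8459×2.72 + 0.1541×1.03
       = 2.301 + 0.159 = 2.460 g/cm³

2.46 g/cm³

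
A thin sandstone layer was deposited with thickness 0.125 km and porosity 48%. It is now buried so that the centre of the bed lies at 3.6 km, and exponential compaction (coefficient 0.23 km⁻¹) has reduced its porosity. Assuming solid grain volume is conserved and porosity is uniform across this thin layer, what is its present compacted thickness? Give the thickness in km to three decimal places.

Porosity at 3.6 km: n = 0.48·exp(−0.23×3.6) = 0.2097
Solid-volume conservation: h(1−n) = h₀(1−n₀) ⇒ h = h₀·(1−n₀)/(1−n)
h = 0.125 × (1 − 0.48)/(1 − 0.2097) = 0.125 × 0.6580 = 0.0822 km

0.082 km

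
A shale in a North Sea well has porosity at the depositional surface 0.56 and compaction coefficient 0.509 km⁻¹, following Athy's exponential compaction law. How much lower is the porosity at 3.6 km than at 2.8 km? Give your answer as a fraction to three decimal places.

0.045

phi(2.8) = 0.56·e^(−0.509×2.8) = 0.1347
phi(3.6) = 0.56·e^(−0.509×3.6) = 0.0896
Δphi = 0.1347 − 0.0896 = 0.0450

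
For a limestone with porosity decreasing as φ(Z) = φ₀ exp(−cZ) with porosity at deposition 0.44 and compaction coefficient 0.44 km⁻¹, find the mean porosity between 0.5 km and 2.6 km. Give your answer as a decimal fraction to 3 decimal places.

⟨φ⟩ = (1/(Z₂−Z₁)) ∫ φ₀ e^(−cZ) dZ = φ₀·(e^(−c·Z₁) − e^(−c·Z₂)) / (c·(Z₂−Z₁))
e^(−0.44×0.5) = 0.8025; e^(−0.44×2.6) = 0.3185
⟨φ⟩ = 0.44 × (0.8025 − 0.3185) / (0.44 × 2.1) = 0.44 × 0.5238 = 0.2305

0.230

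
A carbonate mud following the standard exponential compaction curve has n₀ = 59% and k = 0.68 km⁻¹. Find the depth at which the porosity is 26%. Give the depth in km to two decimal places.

1.21 km

Invert Athy's law: Z = ln(n₀/n) / k
Z = ln(0.59/0.26) / 0.68 = ln(2.269) / 0.68 = 0.8194 / 0.68 = 1.205 km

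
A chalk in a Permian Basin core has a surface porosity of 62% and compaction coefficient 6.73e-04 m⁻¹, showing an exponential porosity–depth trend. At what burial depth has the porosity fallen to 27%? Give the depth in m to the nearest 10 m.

Working in km (1 km = 1000 m; β in km⁻¹ = β in m⁻¹ × 1000):
Invert Athy's law: z = ln(n₀/n) / β
z = ln(0.62/0.27) / 0.673 = ln(2.296) / 0.673 = 0.8313 / 0.673 = 1.235 km

1240 m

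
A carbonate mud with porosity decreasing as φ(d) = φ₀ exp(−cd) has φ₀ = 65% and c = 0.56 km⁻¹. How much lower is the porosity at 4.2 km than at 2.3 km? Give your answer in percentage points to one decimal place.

11.7 percentage points

φ(2.3) = 0.65·e^(−0.56×2.3) = 0.1793
φ(4.2) = 0.65·e^(−0.56×4.2) = 0.0619
Δφ = 0.1793 − 0.0619 = 0.1174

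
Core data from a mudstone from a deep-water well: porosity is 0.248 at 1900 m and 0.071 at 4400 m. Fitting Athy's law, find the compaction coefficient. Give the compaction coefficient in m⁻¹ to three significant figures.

0.000500 m⁻¹

Working in km (1 km = 1000 m; c in km⁻¹ = c in m⁻¹ × 1000):
Athy: φ(d) = φ₀ e^(−cd) ⇒ φ₁/φ₂ = e^{c(d₂−d₁)} ⇒ c = ln(φ₁/φ₂)/(d₂−d₁)
c = ln(0.248/0.071) / (4.4 − 1.9) = ln(3.493) / 2.5 = 1.2507 / 2.5 = 0.5003 km⁻¹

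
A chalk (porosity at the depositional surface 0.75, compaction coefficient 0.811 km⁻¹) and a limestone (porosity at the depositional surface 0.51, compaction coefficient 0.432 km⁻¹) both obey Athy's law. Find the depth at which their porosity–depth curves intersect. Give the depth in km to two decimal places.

1.02 km

Set φ₀ₐ e^(−cₐZ) = φ₀ᵦ e^(−cᵦZ) ⇒ ln(φ₀ₐ/φ₀ᵦ) = (cₐ − cᵦ)·Z
Z = ln(0.75/0.51) / (0.811 − 0.432) = 0.3857 / 0.379 = 1.018 km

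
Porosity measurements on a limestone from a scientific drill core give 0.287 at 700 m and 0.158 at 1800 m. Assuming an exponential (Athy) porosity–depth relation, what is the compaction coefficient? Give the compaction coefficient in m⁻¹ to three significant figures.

0.000543 m⁻¹

Working in km (1 km = 1000 m; β in km⁻¹ = β in m⁻¹ × 1000):
Athy: n(z) = n₀ e^(−βz) ⇒ n₁/n₂ = e^{β(z₂−z₁)} ⇒ β = ln(n₁/n₂)/(z₂−z₁)
β = ln(0.287/0.158) / (1.8 − 0.7) = ln(1.816) / 1.1 = 0.5969 / 1.1 = 0.5426 km⁻¹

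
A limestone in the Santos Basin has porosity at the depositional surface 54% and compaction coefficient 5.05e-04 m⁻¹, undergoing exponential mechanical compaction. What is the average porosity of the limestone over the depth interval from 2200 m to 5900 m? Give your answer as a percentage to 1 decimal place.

8.0%

Working in km (1 km = 1000 m; c in km⁻¹ = c in m⁻¹ × 1000):
⟨φ⟩ = (1/(d₂−d₁)) ∫ φ₀ e^(−cd) dd = φ₀·(e^(−c·d₁) − e^(−c·d₂)) / (c·(d₂−d₁))
e^(−0.505×2.2) = 0.3292; e^(−0.505×5.9) = 0.0508
⟨φ⟩ = 0.54 × (0.3292 − 0.0508) / (0.505 × 3.7) = 0.54 × 0.1490 = 0.0805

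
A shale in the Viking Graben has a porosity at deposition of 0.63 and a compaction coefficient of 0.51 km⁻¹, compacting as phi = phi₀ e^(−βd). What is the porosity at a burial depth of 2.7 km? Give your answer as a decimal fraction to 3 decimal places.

0.159

phi = phi₀·exp(−β·d) = 0.63 × exp(−0.51 × 2.7) = 0.63 × exp(−1.377)
  = 0.63 × 0.2523 = 0.1590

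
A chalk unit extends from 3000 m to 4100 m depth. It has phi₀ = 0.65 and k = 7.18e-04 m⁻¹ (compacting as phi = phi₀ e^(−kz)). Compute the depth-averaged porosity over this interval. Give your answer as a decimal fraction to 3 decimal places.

0.052

Working in km (1 km = 1000 m; k in km⁻¹ = k in m⁻¹ × 1000):
⟨phi⟩ = (1/(z₂−z₁)) ∫ phi₀ e^(−kz) dz = phi₀·(e^(−k·z₁) − e^(−k·z₂)) / (k·(z₂−z₁))
e^(−0.718×3) = 0.1160; e^(−0.718×4.1) = 0.0527
⟨phi⟩ = 0.65 × (0.1160 − 0.0527) / (0.718 × 1.1) = 0.65 × 0.0802 = 0.0521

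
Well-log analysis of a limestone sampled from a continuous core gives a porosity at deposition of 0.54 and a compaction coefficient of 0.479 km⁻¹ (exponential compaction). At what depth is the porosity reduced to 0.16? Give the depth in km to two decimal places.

Invert Athy's law: d = ln(n₀/n) / β
d = ln(0.54/0.16) / 0.479 = ln(3.375) / 0.479 = 1.2164 / 0.479 = 2.539 km

2.54 km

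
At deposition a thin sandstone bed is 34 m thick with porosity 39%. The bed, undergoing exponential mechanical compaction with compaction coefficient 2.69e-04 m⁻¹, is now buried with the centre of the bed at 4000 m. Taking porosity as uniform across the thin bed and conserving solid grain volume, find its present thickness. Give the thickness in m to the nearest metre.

24 m

Working in km (1 km = 1000 m; c in km⁻¹ = c in m⁻¹ × 1000):
Porosity at 4 km: n = 0.39·exp(−0.269×4) = 0.1330
Solid-volume conservation: h(1−n) = h₀(1−n₀) ⇒ h = h₀·(1−n₀)/(1−n)
h = 0.034 × (1 − 0.39)/(1 − 0.1330) = 0.034 × 0.7036 = 0.0239 km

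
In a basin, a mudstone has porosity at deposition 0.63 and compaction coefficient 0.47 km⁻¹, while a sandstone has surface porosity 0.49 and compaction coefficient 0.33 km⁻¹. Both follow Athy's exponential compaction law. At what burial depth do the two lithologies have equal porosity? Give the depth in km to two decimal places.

1.80 km

Set phi₀ₐ e^(−kₐd) = phi₀ᵦ e^(−kᵦd) ⇒ ln(phi₀ₐ/phi₀ᵦ) = (kₐ − kᵦ)·d
d = ln(0.63/0.49) / (0.47 − 0.33) = 0.2513 / 0.14 = 1.795 km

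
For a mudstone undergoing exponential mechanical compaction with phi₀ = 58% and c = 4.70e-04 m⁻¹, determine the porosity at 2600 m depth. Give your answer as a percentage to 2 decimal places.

Working in km (1 km = 1000 m; c in km⁻¹ = c in m⁻¹ × 1000):
phi = phi₀·exp(−c·d) = 0.58 × exp(−0.47 × 2.6) = 0.58 × exp(−1.222)
  = 0.58 × 0.2946 = 0.1709

17.09%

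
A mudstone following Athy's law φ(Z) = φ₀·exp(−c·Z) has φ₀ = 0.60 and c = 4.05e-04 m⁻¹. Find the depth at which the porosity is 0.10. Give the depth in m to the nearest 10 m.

4420 m

Working in km (1 km = 1000 m; c in km⁻¹ = c in m⁻¹ × 1000):
Invert Athy's law: Z = ln(φ₀/φ) / c
Z = ln(0.6/0.1) / 0.405 = ln(6) / 0.405 = 1.7918 / 0.405 = 4.424 km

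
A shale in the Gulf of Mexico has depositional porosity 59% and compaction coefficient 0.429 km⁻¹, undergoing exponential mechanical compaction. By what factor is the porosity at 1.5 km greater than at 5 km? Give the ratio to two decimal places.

4.49

φ(z₁)/φ(z₂) = e^(−β·z₁)/e^(−β·z₂) = e^{β(z₂−z₁)}
= exp(0.429 × 3.5) = exp(1.502) = 4.4884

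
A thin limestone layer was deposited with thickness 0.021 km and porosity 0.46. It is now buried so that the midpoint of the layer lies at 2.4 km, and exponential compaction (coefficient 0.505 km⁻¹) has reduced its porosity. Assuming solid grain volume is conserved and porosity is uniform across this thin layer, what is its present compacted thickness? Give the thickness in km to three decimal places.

Porosity at 2.4 km: φ = 0.46·exp(−0.505×2.4) = 0.1369
Solid-volume conservation: h(1−φ) = h₀(1−φ₀) ⇒ h = h₀·(1−φ₀)/(1−φ)
h = 0.021 × (1 − 0.46)/(1 − 0.1369) = 0.021 × 0.6256 = 0.0131 km

0.013 km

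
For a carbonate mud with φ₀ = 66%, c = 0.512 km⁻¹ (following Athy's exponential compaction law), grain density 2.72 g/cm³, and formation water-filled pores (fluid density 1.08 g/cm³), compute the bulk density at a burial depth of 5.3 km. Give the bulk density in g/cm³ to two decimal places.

2.65 g/cm³

Porosity at depth: φ = 0.66·exp(−0.512×5.3) = 0.66×0.0663 = 0.0438
Bulk density: ρ_b = (1−φ)ρ_g + φ·ρ_f = 0.9562×2.72 + 0.0438×1.08
       = 2.601 + 0.047 = 2.648 g/cm³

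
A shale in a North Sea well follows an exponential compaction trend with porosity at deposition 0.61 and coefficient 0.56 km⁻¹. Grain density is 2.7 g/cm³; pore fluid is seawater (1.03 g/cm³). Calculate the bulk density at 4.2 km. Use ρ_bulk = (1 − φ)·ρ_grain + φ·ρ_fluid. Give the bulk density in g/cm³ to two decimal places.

2.60 g/cm³

Porosity at depth: n = 0.61·exp(−0.56×4.2) = 0.61×0.0952 = 0.0581
Bulk density: ρ_b = (1−n)ρ_g + n·ρ_f = 0.9419×2.7 + 0.0581×1.03
       = 2.543 + 0.060 = 2.603 g/cm³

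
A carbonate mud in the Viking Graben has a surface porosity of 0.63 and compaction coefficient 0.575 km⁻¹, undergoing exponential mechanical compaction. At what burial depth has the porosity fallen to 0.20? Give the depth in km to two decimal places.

2.00 km

Invert Athy's law: z = ln(n₀/n) / β
z = ln(0.63/0.2) / 0.575 = ln(3.15) / 0.575 = 1.1474 / 0.575 = 1.995 km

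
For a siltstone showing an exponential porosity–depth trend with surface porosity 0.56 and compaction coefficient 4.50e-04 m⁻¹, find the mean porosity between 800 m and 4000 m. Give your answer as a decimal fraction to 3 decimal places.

0.207

Working in km (1 km = 1000 m; c in km⁻¹ = c in m⁻¹ × 1000):
⟨n⟩ = (1/(Z₂−Z₁)) ∫ n₀ e^(−cZ) dZ = n₀·(e^(−c·Z₁) − e^(−c·Z₂)) / (c·(Z₂−Z₁))
e^(−0.45×0.8) = 0.6977; e^(−0.45×4) = 0.1653
⟨n⟩ = 0.56 × (0.6977 − 0.1653) / (0.45 × 3.2) = 0.56 × 0.3697 = 0.2070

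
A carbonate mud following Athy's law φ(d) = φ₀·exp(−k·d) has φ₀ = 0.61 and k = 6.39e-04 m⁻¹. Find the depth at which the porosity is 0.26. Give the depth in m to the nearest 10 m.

1330 m

Working in km (1 km = 1000 m; k in km⁻¹ = k in m⁻¹ × 1000):
Invert Athy's law: d = ln(φ₀/φ) / k
d = ln(0.61/0.26) / 0.639 = ln(2.346) / 0.639 = 0.8528 / 0.639 = 1.335 km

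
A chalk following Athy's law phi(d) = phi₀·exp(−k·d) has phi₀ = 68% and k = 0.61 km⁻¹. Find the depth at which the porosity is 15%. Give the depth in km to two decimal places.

Invert Athy's law: d = ln(phi₀/phi) / k
d = ln(0.68/0.15) / 0.61 = ln(4.533) / 0.61 = 1.5115 / 0.61 = 2.478 km

2.48 km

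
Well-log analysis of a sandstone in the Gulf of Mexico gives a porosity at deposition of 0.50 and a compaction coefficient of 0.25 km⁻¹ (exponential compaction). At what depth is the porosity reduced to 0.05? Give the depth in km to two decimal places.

9.21 km

Invert Athy's law: d = ln(φ₀/φ) / β
d = ln(0.5/0.05) / 0.25 = ln(10) / 0.25 = 2.3026 / 0.25 = 9.210 km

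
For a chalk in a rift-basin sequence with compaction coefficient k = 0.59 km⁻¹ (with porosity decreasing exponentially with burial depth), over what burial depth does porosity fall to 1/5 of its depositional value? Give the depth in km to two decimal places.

2.73 km

n/n₀ = 1/5 ⇒ exp(−k·Z) = 1/5 ⇒ Z = ln(5) / k
Z = 1.6094 / 0.59 = 2.728 km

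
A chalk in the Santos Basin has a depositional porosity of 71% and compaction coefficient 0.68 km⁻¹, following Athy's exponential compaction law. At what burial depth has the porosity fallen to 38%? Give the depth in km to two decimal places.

Invert Athy's law: z = ln(n₀/n) / β
z = ln(0.71/0.38) / 0.68 = ln(1.868) / 0.68 = 0.6251 / 0.68 = 0.919 km

0.92 km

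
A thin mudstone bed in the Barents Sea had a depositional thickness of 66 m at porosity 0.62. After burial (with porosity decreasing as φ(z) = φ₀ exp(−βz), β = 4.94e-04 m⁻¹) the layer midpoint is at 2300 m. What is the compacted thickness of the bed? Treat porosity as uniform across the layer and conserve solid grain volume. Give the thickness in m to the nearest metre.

Working in km (1 km = 1000 m; β in km⁻¹ = β in m⁻¹ × 1000):
Porosity at 2.3 km: φ = 0.62·exp(−0.494×2.3) = 0.1990
Solid-volume conservation: h(1−φ) = h₀(1−φ₀) ⇒ h = h₀·(1−φ₀)/(1−φ)
h = 0.066 × (1 − 0.62)/(1 − 0.1990) = 0.066 × 0.4744 = 0.0313 km

31 m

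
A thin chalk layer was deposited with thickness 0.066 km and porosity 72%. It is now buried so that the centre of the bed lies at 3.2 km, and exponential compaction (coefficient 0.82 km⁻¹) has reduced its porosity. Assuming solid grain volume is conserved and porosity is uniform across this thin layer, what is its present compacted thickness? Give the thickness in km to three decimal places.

Porosity at 3.2 km: φ = 0.72·exp(−0.82×3.2) = 0.0522
Solid-volume conservation: h(1−φ) = h₀(1−φ₀) ⇒ h = h₀·(1−φ₀)/(1−φ)
h = 0.066 × (1 − 0.72)/(1 − 0.0522) = 0.066 × 0.2954 = 0.0195 km

0.019 km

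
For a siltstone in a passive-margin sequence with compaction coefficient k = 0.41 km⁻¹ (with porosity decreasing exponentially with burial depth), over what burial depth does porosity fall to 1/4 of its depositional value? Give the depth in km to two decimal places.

φ/φ₀ = 1/4 ⇒ exp(−k·z) = 1/4 ⇒ z = ln(4) / k
z = 1.3863 / 0.41 = 3.381 km

3.38 km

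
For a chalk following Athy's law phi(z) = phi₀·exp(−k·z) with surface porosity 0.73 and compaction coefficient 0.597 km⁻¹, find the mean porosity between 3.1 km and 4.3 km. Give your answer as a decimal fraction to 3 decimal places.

0.082

⟨phi⟩ = (1/(z₂−z₁)) ∫ phi₀ e^(−kz) dz = phi₀·(e^(−k·z₁) − e^(−k·z₂)) / (k·(z₂−z₁))
e^(−0.597×3.1) = 0.1571; e^(−0.597×4.3) = 0.0768
⟨phi⟩ = 0.73 × (0.1571 − 0.0768) / (0.597 × 1.2) = 0.73 × 0.1122 = 0.0819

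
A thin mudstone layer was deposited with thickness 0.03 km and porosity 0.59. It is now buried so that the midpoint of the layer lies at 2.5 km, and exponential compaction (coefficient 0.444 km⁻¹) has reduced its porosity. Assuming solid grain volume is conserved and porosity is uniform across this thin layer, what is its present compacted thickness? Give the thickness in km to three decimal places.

Porosity at 2.5 km: phi = 0.59·exp(−0.444×2.5) = 0.1944
Solid-volume conservation: h(1−phi) = h₀(1−phi₀) ⇒ h = h₀·(1−phi₀)/(1−phi)
h = 0.03 × (1 − 0.59)/(1 − 0.1944) = 0.03 × 0.5090 = 0.0153 km

0.015 km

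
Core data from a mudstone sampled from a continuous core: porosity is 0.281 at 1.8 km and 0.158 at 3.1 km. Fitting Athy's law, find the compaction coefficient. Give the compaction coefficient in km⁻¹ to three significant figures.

0.443 km⁻¹

Athy: phi(d) = phi₀ e^(−kd) ⇒ phi₁/phi₂ = e^{k(d₂−d₁)} ⇒ k = ln(phi₁/phi₂)/(d₂−d₁)
k = ln(0.281/0.158) / (3.1 − 1.8) = ln(1.778) / 1.3 = 0.5758 / 1.3 = 0.4429 km⁻¹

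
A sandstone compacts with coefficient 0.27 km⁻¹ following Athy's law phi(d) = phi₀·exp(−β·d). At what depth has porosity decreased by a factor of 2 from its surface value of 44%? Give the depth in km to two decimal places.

phi/phi₀ = 1/2 ⇒ exp(−β·d) = 1/2 ⇒ d = ln(2) / β
d = 0.6931 / 0.27 = 2.567 km

2.57 km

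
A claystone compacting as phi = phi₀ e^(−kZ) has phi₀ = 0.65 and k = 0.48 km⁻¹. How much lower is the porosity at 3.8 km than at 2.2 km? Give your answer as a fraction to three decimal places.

phi(2.2) = 0.65·e^(−0.48×2.2) = 0.2261
phi(3.8) = 0.65·e^(−0.48×3.8) = 0.1049
Δphi = 0.2261 − 0.1049 = 0.1212

0.121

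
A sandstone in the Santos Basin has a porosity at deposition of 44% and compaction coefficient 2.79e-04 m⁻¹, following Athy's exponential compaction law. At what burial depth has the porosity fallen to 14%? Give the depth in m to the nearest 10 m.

4100 m

Working in km (1 km = 1000 m; β in km⁻¹ = β in m⁻¹ × 1000):
Invert Athy's law: z = ln(n₀/n) / β
z = ln(0.44/0.14) / 0.279 = ln(3.143) / 0.279 = 1.1451 / 0.279 = 4.104 km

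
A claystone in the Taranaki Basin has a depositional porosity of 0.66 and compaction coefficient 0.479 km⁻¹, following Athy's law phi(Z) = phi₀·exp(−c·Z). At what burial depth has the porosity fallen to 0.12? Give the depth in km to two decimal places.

3.56 km

Invert Athy's law: Z = ln(phi₀/phi) / c
Z = ln(0.66/0.12) / 0.479 = ln(5.5) / 0.479 = 1.7047 / 0.479 = 3.559 km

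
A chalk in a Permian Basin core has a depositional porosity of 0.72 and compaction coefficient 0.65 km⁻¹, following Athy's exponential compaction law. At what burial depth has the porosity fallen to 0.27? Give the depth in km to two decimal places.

Invert Athy's law: Z = ln(n₀/n) / k
Z = ln(0.72/0.27) / 0.65 = ln(2.667) / 0.65 = 0.9808 / 0.65 = 1.509 km

1.51 km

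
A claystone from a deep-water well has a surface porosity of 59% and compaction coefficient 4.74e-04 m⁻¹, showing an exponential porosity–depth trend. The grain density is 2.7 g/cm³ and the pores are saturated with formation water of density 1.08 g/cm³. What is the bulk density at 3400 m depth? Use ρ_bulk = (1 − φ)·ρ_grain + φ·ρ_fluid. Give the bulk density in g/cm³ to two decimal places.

Working in km (1 km = 1000 m; k in km⁻¹ = k in m⁻¹ × 1000):
Porosity at depth: φ = 0.59·exp(−0.474×3.4) = 0.59×0.1996 = 0.1177
Bulk density: ρ_b = (1−φ)ρ_g + φ·ρ_f = 0.8823×2.7 + 0.1177×1.08
       = 2.382 + 0.127 = 2.509 g/cm³

2.51 g/cm³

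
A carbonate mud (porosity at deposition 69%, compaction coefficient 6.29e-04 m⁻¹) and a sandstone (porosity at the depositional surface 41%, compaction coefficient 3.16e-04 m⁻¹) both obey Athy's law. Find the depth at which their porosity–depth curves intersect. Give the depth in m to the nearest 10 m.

Working in km (1 km = 1000 m; k in km⁻¹ = k in m⁻¹ × 1000):
Set φ₀ₐ e^(−kₐZ) = φ₀ᵦ e^(−kᵦZ) ⇒ ln(φ₀ₐ/φ₀ᵦ) = (kₐ − kᵦ)·Z
Z = ln(0.69/0.41) / (0.629 − 0.316) = 0.5205 / 0.313 = 1.663 km

1660 m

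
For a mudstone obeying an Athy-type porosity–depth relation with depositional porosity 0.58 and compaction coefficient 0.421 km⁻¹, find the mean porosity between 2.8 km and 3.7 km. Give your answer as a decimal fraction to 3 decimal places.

0.149

⟨n⟩ = (1/(d₂−d₁)) ∫ n₀ e^(−βd) dd = n₀·(e^(−β·d₁) − e^(−β·d₂)) / (β·(d₂−d₁))
e^(−0.421×2.8) = 0.3076; e^(−0.421×3.7) = 0.2106
⟨n⟩ = 0.58 × (0.3076 − 0.2106) / (0.421 × 0.9) = 0.58 × 0.2561 = 0.1485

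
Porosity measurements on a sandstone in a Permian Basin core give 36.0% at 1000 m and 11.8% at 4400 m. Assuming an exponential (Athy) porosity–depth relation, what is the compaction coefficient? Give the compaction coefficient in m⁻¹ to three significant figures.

0.000328 m⁻¹

Working in km (1 km = 1000 m; k in km⁻¹ = k in m⁻¹ × 1000):
Athy: phi(Z) = phi₀ e^(−kZ) ⇒ phi₁/phi₂ = e^{k(Z₂−Z₁)} ⇒ k = ln(phi₁/phi₂)/(Z₂−Z₁)
k = ln(0.36/0.118) / (4.4 − 1) = ln(3.051) / 3.4 = 1.1154 / 3.4 = 0.3281 km⁻¹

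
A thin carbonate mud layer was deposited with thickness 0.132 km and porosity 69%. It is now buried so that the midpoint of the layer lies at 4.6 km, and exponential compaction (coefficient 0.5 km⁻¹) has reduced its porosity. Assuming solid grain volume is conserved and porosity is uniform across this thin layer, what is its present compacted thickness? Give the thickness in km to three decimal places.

0.044 km

Porosity at 4.6 km: φ = 0.69·exp(−0.5×4.6) = 0.0692
Solid-volume conservation: h(1−φ) = h₀(1−φ₀) ⇒ h = h₀·(1−φ₀)/(1−φ)
h = 0.132 × (1 − 0.69)/(1 − 0.0692) = 0.132 × 0.3330 = 0.0440 km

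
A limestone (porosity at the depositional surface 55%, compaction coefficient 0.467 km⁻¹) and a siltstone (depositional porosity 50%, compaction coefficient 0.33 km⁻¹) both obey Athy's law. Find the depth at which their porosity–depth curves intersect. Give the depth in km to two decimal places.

Set n₀ₐ e^(−kₐd) = n₀ᵦ e^(−kᵦd) ⇒ ln(n₀ₐ/n₀ᵦ) = (kₐ − kᵦ)·d
d = ln(0.55/0.5) / (0.467 − 0.33) = 0.0953 / 0.137 = 0.696 km

0.70 km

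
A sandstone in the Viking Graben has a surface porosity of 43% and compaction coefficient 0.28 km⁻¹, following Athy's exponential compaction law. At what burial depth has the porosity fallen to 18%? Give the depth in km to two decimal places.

3.11 km

Invert Athy's law: d = ln(phi₀/phi) / k
d = ln(0.43/0.18) / 0.28 = ln(2.389) / 0.28 = 0.8708 / 0.28 = 3.110 km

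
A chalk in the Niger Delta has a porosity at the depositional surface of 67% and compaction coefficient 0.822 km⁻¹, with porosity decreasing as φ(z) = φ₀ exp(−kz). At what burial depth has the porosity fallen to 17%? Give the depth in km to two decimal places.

1.67 km

Invert Athy's law: z = ln(φ₀/φ) / k
z = ln(0.67/0.17) / 0.822 = ln(3.941) / 0.822 = 1.3715 / 0.822 = 1.668 km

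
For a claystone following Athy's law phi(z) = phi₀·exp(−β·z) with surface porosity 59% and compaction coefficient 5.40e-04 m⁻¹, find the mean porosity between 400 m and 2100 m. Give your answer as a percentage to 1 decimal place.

Working in km (1 km = 1000 m; β in km⁻¹ = β in m⁻¹ × 1000):
⟨phi⟩ = (1/(z₂−z₁)) ∫ phi₀ e^(−βz) dz = phi₀·(e^(−β·z₁) − e^(−β·z₂)) / (β·(z₂−z₁))
e^(−0.54×0.4) = 0.8057; e^(−0.54×2.1) = 0.3217
⟨phi⟩ = 0.59 × (0.8057 − 0.3217) / (0.54 × 1.7) = 0.59 × 0.5272 = 0.3111

31.1%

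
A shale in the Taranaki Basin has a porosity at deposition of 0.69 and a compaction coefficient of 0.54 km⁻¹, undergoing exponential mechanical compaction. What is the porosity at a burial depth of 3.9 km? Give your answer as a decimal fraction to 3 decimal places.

0.084

phi = phi₀·exp(−β·z) = 0.69 × exp(−0.54 × 3.9) = 0.69 × exp(−2.106)
  = 0.69 × 0.1217 = 0.0840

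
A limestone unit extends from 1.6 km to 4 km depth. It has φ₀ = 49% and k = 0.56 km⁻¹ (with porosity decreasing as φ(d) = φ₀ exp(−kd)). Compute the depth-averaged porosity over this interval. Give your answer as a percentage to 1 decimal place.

11.0%

⟨φ⟩ = (1/(d₂−d₁)) ∫ φ₀ e^(−kd) dd = φ₀·(e^(−k·d₁) − e^(−k·d₂)) / (k·(d₂−d₁))
e^(−0.56×1.6) = 0.4082; e^(−0.56×4) = 0.1065
⟨φ⟩ = 0.49 × (0.4082 − 0.1065) / (0.56 × 2.4) = 0.49 × 0.2245 = 0.1100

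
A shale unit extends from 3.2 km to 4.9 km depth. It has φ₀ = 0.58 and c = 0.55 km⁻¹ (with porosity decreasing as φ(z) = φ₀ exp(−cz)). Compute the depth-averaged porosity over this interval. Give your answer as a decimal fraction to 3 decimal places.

⟨φ⟩ = (1/(z₂−z₁)) ∫ φ₀ e^(−cz) dz = φ₀·(e^(−c·z₁) − e^(−c·z₂)) / (c·(z₂−z₁))
e^(−0.55×3.2) = 0.1720; e^(−0.55×4.9) = 0.0675
⟨φ⟩ = 0.58 × (0.1720 − 0.0675) / (0.55 × 1.7) = 0.58 × 0.1118 = 0.0648

0.065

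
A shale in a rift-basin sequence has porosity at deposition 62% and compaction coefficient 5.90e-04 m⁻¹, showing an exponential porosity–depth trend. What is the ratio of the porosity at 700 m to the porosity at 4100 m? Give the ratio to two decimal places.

Working in km (1 km = 1000 m; β in km⁻¹ = β in m⁻¹ × 1000):
n(z₁)/n(z₂) = e^(−β·z₁)/e^(−β·z₂) = e^{β(z₂−z₁)}
= exp(0.59 × 3.4) = exp(2.006) = 7.4335

7.43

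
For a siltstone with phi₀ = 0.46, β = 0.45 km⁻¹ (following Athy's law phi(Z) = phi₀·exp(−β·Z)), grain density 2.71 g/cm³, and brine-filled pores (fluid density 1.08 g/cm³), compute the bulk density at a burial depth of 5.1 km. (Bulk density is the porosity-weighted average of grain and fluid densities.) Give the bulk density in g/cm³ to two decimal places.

2.63 g/cm³

Porosity at depth: phi = 0.46·exp(−0.45×5.1) = 0.46×0.1008 = 0.0464
Bulk density: ρ_b = (1−phi)ρ_g + phi·ρ_f = 0.9536×2.71 + 0.0464×1.08
       = 2.584 + 0.050 = 2.634 g/cm³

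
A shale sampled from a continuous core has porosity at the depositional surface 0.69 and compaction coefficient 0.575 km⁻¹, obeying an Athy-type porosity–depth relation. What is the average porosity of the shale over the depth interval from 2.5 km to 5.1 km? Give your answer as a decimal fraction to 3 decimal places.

⟨n⟩ = (1/(d₂−d₁)) ∫ n₀ e^(−βd) dd = n₀·(e^(−β·d₁) − e^(−β·d₂)) / (β·(d₂−d₁))
e^(−0.575×2.5) = 0.2375; e^(−0.575×5.1) = 0.0533
⟨n⟩ = 0.69 × (0.2375 − 0.0533) / (0.575 × 2.6) = 0.69 × 0.1232 = 0.0850

0.085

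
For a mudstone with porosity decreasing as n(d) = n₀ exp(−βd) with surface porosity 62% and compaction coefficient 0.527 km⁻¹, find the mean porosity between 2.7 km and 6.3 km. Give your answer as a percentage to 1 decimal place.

6.7%

⟨n⟩ = (1/(d₂−d₁)) ∫ n₀ e^(−βd) dd = n₀·(e^(−β·d₁) − e^(−β·d₂)) / (β·(d₂−d₁))
e^(−0.527×2.7) = 0.2410; e^(−0.527×6.3) = 0.0361
⟨n⟩ = 0.62 × (0.2410 − 0.0361) / (0.527 × 3.6) = 0.62 × 0.1080 = 0.0669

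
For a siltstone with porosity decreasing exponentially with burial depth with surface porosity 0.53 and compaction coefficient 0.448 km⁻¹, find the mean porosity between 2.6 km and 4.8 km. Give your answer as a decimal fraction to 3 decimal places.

⟨n⟩ = (1/(z₂−z₁)) ∫ n₀ e^(−kz) dz = n₀·(e^(−k·z₁) − e^(−k·z₂)) / (k·(z₂−z₁))
e^(−0.448×2.6) = 0.3120; e^(−0.448×4.8) = 0.1164
⟨n⟩ = 0.53 × (0.3120 − 0.1164) / (0.448 × 2.2) = 0.53 × 0.1984 = 0.1052

0.105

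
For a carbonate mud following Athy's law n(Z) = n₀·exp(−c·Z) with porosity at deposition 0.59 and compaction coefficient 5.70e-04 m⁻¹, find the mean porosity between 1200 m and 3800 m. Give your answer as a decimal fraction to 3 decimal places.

0.155

Working in km (1 km = 1000 m; c in km⁻¹ = c in m⁻¹ × 1000):
⟨n⟩ = (1/(Z₂−Z₁)) ∫ n₀ e^(−cZ) dZ = n₀·(e^(−c·Z₁) − e^(−c·Z₂)) / (c·(Z₂−Z₁))
e^(−0.57×1.2) = 0.5046; e^(−0.57×3.8) = 0.1146
⟨n⟩ = 0.59 × (0.5046 − 0.1146) / (0.57 × 2.6) = 0.59 × 0.2631 = 0.1552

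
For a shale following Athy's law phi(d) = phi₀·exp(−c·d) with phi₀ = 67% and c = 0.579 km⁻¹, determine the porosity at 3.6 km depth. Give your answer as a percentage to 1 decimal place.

8.3%

phi = phi₀·exp(−c·d) = 0.67 × exp(−0.579 × 3.6) = 0.67 × exp(−2.084)
  = 0.67 × 0.1244 = 0.0833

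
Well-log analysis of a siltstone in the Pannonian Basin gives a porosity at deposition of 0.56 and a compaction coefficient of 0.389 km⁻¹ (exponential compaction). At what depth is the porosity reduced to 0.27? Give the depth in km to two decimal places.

Invert Athy's law: Z = ln(n₀/n) / k
Z = ln(0.56/0.27) / 0.389 = ln(2.074) / 0.389 = 0.7295 / 0.389 = 1.875 km

1.88 km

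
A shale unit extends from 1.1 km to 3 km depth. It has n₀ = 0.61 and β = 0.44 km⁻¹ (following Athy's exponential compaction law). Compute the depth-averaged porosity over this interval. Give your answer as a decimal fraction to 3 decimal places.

0.255

⟨n⟩ = (1/(z₂−z₁)) ∫ n₀ e^(−βz) dz = n₀·(e^(−β·z₁) − e^(−β·z₂)) / (β·(z₂−z₁))
e^(−0.44×1.1) = 0.6163; e^(−0.44×3) = 0.2671
⟨n⟩ = 0.61 × (0.6163 − 0.2671) / (0.44 × 1.9) = 0.61 × 0.4177 = 0.2548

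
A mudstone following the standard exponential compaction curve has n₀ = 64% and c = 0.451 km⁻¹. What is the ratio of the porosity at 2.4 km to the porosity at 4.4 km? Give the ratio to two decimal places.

2.46

n(Z₁)/n(Z₂) = e^(−c·Z₁)/e^(−c·Z₂) = e^{c(Z₂−Z₁)}
= exp(0.451 × 2) = exp(0.902) = 2.4645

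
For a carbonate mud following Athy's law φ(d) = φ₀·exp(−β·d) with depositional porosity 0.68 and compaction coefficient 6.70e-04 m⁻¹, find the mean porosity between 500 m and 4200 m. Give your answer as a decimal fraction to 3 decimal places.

0.180

Working in km (1 km = 1000 m; β in km⁻¹ = β in m⁻¹ × 1000):
⟨φ⟩ = (1/(d₂−d₁)) ∫ φ₀ e^(−βd) dd = φ₀·(e^(−β·d₁) − e^(−β·d₂)) / (β·(d₂−d₁))
e^(−0.67×0.5) = 0.7153; e^(−0.67×4.2) = 0.0600
⟨φ⟩ = 0.68 × (0.7153 − 0.0600) / (0.67 × 3.7) = 0.68 × 0.2644 = 0.1798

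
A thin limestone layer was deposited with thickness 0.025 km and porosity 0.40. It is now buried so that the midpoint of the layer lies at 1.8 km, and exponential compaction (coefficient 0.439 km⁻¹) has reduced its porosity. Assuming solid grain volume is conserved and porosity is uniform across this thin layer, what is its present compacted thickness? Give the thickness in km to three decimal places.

0.018 km

Porosity at 1.8 km: φ = 0.4·exp(−0.439×1.8) = 0.1815
Solid-volume conservation: h(1−φ) = h₀(1−φ₀) ⇒ h = h₀·(1−φ₀)/(1−φ)
h = 0.025 × (1 − 0.4)/(1 − 0.1815) = 0.025 × 0.7330 = 0.0183 km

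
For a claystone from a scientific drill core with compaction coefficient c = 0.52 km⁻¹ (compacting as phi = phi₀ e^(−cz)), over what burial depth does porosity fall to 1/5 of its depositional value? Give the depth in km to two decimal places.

phi/phi₀ = 1/5 ⇒ exp(−c·z) = 1/5 ⇒ z = ln(5) / c
z = 1.6094 / 0.52 = 3.095 km

3.10 km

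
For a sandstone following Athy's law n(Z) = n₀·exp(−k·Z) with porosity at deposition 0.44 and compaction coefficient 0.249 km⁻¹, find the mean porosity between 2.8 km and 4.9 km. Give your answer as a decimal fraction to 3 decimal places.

0.171

⟨n⟩ = (1/(Z₂−Z₁)) ∫ n₀ e^(−kZ) dZ = n₀·(e^(−k·Z₁) − e^(−k·Z₂)) / (k·(Z₂−Z₁))
e^(−0.249×2.8) = 0.4980; e^(−0.249×4.9) = 0.2952
⟨n⟩ = 0.44 × (0.4980 − 0.2952) / (0.249 × 2.1) = 0.44 × 0.3878 = 0.1706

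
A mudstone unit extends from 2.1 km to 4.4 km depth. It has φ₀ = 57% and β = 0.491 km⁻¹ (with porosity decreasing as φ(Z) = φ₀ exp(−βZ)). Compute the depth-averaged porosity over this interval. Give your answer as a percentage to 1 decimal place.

⟨φ⟩ = (1/(Z₂−Z₁)) ∫ φ₀ e^(−βZ) dZ = φ₀·(e^(−β·Z₁) − e^(−β·Z₂)) / (β·(Z₂−Z₁))
e^(−0.491×2.1) = 0.3566; e^(−0.491×4.4) = 0.1153
⟨φ⟩ = 0.57 × (0.3566 − 0.1153) / (0.491 × 2.3) = 0.57 × 0.2137 = 0.1218

12.2%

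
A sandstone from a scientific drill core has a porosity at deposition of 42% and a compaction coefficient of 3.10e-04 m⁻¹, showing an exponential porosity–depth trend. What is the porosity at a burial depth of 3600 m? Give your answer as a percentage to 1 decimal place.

13.8%

Working in km (1 km = 1000 m; c in km⁻¹ = c in m⁻¹ × 1000):
n = n₀·exp(−c·Z) = 0.42 × exp(−0.31 × 3.6) = 0.42 × exp(−1.116)
  = 0.42 × 0.3276 = 0.1376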